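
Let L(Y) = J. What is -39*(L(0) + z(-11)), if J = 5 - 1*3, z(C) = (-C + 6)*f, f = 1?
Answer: -741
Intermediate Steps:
z(C) = 6 - C (z(C) = (-C + 6)*1 = (6 - C)*1 = 6 - C)
J = 2 (J = 5 - 3 = 2)
L(Y) = 2
-39*(L(0) + z(-11)) = -39*(2 + (6 - 1*(-11))) = -39*(2 + (6 + 11)) = -39*(2 + 17) = -39*19 = -741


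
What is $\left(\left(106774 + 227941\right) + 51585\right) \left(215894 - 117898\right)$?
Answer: $37855854800$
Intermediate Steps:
$\left(\left(106774 + 227941\right) + 51585\right) \left(215894 - 117898\right) = \left(334715 + 51585\right) 97996 = 386300 \cdot 97996 = 37855854800$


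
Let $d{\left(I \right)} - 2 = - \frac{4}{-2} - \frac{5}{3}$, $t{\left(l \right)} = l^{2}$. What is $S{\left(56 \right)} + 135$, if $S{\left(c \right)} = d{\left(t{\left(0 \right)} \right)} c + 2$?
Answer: $\frac{803}{3} \approx 267.67$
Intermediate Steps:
$d{\left(I \right)} = \frac{7}{3}$ ($d{\left(I \right)} = 2 - \left(-2 + \frac{5}{3}\right) = 2 - - \frac{1}{3} = 2 + \left(2 - \frac{5}{3}\right) = 2 + \frac{1}{3} = \frac{7}{3}$)
$S{\left(c \right)} = 2 + \frac{7 c}{3}$ ($S{\left(c \right)} = \frac{7 c}{3} + 2 = 2 + \frac{7 c}{3}$)
$S{\left(56 \right)} + 135 = \left(2 + \frac{7}{3} \cdot 56\right) + 135 = \left(2 + \frac{392}{3}\right) + 135 = \frac{398}{3} + 135 = \frac{803}{3}$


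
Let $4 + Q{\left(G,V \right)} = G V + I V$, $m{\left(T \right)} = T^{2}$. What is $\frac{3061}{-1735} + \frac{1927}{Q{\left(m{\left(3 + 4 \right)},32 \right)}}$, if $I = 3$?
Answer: $- \frac{347583}{576020} \approx -0.60342$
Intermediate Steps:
$Q{\left(G,V \right)} = -4 + 3 V + G V$ ($Q{\left(G,V \right)} = -4 + \left(G V + 3 V\right) = -4 + \left(3 V + G V\right) = -4 + 3 V + G V$)
$\frac{3061}{-1735} + \frac{1927}{Q{\left(m{\left(3 + 4 \right)},32 \right)}} = \frac{3061}{-1735} + \frac{1927}{-4 + 3 \cdot 32 + \left(3 + 4\right)^{2} \cdot 32} = 3061 \left(- \frac{1}{1735}\right) + \frac{1927}{-4 + 96 + 7^{2} \cdot 32} = - \frac{3061}{1735} + \frac{1927}{-4 + 96 + 49 \cdot 32} = - \frac{3061}{1735} + \frac{1927}{-4 + 96 + 1568} = - \frac{3061}{1735} + \frac{1927}{1660} = - \frac{347583}{576020}$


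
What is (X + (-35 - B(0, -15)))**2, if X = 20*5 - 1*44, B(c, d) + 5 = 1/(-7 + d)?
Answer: 328329/484 ≈ 678.37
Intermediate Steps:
B(c, d) = -5 + 1/(-7 + d)
X = 56 (X = 100 - 44 = 56)
(X + (-35 - B(0, -15)))**2 = (56 + (-35 - (36 - 5*(-15))/(-7 - 15)))**2 = (56 + (-35 - (36 + 75)/(-22)))**2 = (56 + (-35 - (-1)*111/22))**2 = (56 + (-35 - 1*(-111/22)))**2 = (56 + (-35 + 111/22))**2 = (56 - 659/22)**2 = (573/22)**2 = 328329/484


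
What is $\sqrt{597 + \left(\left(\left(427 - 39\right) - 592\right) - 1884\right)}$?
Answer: $i \sqrt{1491} \approx 38.613 i$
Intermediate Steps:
$\sqrt{597 + \left(\left(\left(427 - 39\right) - 592\right) - 1884\right)} = \sqrt{597 + \left(\left(388 - 592\right) - 1884\right)} = \sqrt{597 - 2088} = \sqrt{-1491} = i \sqrt{1491}$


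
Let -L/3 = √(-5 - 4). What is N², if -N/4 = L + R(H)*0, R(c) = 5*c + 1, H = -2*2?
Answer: -1296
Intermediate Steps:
L = -9*I (L = -3*√(-5 - 4) = -9*I ≈ -9.0*I)
H = -4
R(c) = 1 + 5*c
N = 36*I (N = -4*(-9*I + (1 + 5*(-4))*0) = -4*(-9*I + (1 - 20)*0) = -4*(-9*I - 19*0) = -4*(-9*I + 0) = -(-36)*I = 36*I ≈ 36.0*I)
N² = (36*I)² = -1296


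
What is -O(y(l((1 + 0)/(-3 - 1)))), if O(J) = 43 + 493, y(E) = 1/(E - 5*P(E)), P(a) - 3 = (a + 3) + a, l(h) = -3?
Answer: -536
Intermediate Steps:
P(a) = 6 + 2*a (P(a) = 3 + ((a + 3) + a) = 3 + ((3 + a) + a) = 3 + (3 + 2*a) = 6 + 2*a)
y(E) = 1/(-30 - 9*E) (y(E) = 1/(E - 5*(6 + 2*E)) = 1/(E + (-30 - 10*E)) = 1/(-30 - 9*E))
O(J) = 536
-O(y(l((1 + 0)/(-3 - 1)))) = -1*536 = -536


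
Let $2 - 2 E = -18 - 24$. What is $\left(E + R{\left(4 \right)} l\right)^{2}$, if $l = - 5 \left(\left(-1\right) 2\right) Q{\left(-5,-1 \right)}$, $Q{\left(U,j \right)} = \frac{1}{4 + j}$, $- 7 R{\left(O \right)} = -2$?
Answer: $\frac{232324}{441} \approx 526.81$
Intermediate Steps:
$R{\left(O \right)} = \frac{2}{7}$ ($R{\left(O \right)} = \left(- \frac{1}{7}\right) \left(-2\right) = \frac{2}{7}$)
$E = 22$ ($E = 1 - \frac{-18 - 24}{2} = 1 - -21 = 1 + 21 = 22$)
$l = \frac{10}{3}$ ($l = \frac{\left(-5\right) \left(\left(-1\right) 2\right)}{4 - 1} = \frac{\left(-5\right) \left(-2\right)}{3} = 10 \cdot \frac{1}{3} = \frac{10}{3} \approx 3.3333$)
$\left(E + R{\left(4 \right)} l\right)^{2} = \left(22 + \frac{2}{7} \cdot \frac{10}{3}\right)^{2} = \left(22 + \frac{20}{21}\right)^{2} = \left(\frac{482}{21}\right)^{2} = \frac{232324}{441}$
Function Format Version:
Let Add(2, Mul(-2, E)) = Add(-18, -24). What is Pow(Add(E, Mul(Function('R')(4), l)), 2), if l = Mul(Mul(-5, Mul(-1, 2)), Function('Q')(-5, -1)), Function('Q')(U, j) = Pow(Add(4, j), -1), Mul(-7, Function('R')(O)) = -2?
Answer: Rational(232324, 441) ≈ 526.81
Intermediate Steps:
Function('R')(O) = Rational(2, 7) (Function('R')(O) = Mul(Rational(-1, 7), -2) = Rational(2, 7))
E = 22 (E = Add(1, Mul(Rational(-1, 2), Add(-18, -24))) = Add(1, Mul(Rational(-1, 2), -42)) = Add(1, 21) = 22)
l = Rational(10, 3) (l = Mul(Mul(-5, Mul(-1, 2)), Pow(Add(4, -1), -1)) = Mul(Mul(-5, -2), Pow(3, -1)) = Mul(10, Rational(1, 3)) = Rational(10, 3) ≈ 3.3333)
Pow(Add(E, Mul(Function('R')(4), l)), 2) = Pow(Add(22, Mul(Rational(2, 7), Rational(10, 3))), 2) = Pow(Add(22, Rational(20, 21)), 2) = Pow(Rational(482, 21), 2) = Rational(232324, 441)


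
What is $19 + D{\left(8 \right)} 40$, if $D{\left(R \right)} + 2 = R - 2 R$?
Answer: $-381$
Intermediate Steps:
$D{\left(R \right)} = -2 - R$ ($D{\left(R \right)} = -2 + \left(R - 2 R\right) = -2 - R$)
$19 + D{\left(8 \right)} 40 = 19 + \left(-2 - 8\right) 40 = 19 - 400 = -381$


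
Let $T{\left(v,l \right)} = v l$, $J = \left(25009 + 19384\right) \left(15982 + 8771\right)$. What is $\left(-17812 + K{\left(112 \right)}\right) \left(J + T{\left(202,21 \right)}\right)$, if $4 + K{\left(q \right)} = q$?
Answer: $-19454291283384$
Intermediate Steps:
$J = 1098859929$ ($J = 44393 \cdot 24753 = 1098859929$)
$T{\left(v,l \right)} = l v$
$K{\left(q \right)} = -4 + q$
$\left(-17812 + K{\left(112 \right)}\right) \left(J + T{\left(202,21 \right)}\right) = \left(-17812 + \left(-4 + 112\right)\right) \left(1098859929 + 21 \cdot 202\right) = \left(-17812 + 108\right) \left(1098859929 + 4242\right) = \left(-17704\right) 1098864171 = -19454291283384$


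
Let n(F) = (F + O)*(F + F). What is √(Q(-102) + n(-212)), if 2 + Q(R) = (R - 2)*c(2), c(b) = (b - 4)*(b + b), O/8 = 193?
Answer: I*√563938 ≈ 750.96*I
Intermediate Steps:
O = 1544 (O = 8*193 = 1544)
c(b) = 2*b*(-4 + b) (c(b) = (-4 + b)*(2*b) = 2*b*(-4 + b))
Q(R) = 14 - 8*R (Q(R) = -2 + (R - 2)*(2*2*(-4 + 2)) = -2 + (-2 + R)*(2*2*(-2)) = -2 + (-2 + R)*(-8) = -2 + (16 - 8*R) = 14 - 8*R)
n(F) = 2*F*(1544 + F) (n(F) = (F + 1544)*(F + F) = (1544 + F)*(2*F) = 2*F*(1544 + F))
√(Q(-102) + n(-212)) = √((14 - 8*(-102)) + 2*(-212)*(1544 - 212)) = √((14 + 816) + 2*(-212)*1332) = √(830 - 564768) = √(-563938) = I*√563938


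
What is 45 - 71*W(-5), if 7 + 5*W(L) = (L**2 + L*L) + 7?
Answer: -665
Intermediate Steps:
W(L) = 2*L**2/5 (W(L) = -7/5 + ((L**2 + L*L) + 7)/5 = -7/5 + ((L**2 + L**2) + 7)/5 = -7/5 + (2*L**2 + 7)/5 = -7/5 + (7 + 2*L**2)/5 = -7/5 + (7/5 + 2*L**2/5) = 2*L**2/5)
45 - 71*W(-5) = 45 - 142*(-5)**2/5 = 45 - 142*25/5 = 45 - 71*10 = 45 - 710 = -665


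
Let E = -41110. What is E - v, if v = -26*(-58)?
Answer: -42618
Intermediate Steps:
v = 1508
E - v = -41110 - 1*1508 = -41110 - 1508 = -42618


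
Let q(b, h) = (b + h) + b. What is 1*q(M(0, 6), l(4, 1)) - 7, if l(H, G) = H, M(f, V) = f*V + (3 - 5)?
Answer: -7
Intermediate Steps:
M(f, V) = -2 + V*f (M(f, V) = V*f - 2 = -2 + V*f)
q(b, h) = h + 2*b
1*q(M(0, 6), l(4, 1)) - 7 = 1*(4 + 2*(-2 + 6*0)) - 7 = 1*(4 + 2*(-2 + 0)) - 7 = 1*(4 + 2*(-2)) - 7 = 1*(4 - 4) - 7 = 1*0 - 7 = 0 - 7 = -7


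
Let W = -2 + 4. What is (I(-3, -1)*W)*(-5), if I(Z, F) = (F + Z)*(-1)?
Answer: -40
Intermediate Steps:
I(Z, F) = -F - Z
W = 2
(I(-3, -1)*W)*(-5) = ((-1*(-1) - 1*(-3))*2)*(-5) = ((1 + 3)*2)*(-5) = (4*2)*(-5) = 8*(-5) = -40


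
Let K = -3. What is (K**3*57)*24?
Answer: -36936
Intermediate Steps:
(K**3*57)*24 = ((-3)**3*57)*24 = -27*57*24 = -1539*24 = -36936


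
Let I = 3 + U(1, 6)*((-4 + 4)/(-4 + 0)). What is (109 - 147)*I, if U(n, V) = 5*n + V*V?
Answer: -114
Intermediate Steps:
U(n, V) = V**2 + 5*n (U(n, V) = 5*n + V**2 = V**2 + 5*n)
I = 3 (I = 3 + (6**2 + 5*1)*((-4 + 4)/(-4 + 0)) = 3 + (36 + 5)*(0/(-4)) = 3 + 41*(0*(-1/4)) = 3 + 41*0 = 3 + 0 = 3)
(109 - 147)*I = (109 - 147)*3 = -38*3 = -114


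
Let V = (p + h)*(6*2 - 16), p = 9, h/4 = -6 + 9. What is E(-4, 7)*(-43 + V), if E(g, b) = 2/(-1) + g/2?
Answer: 508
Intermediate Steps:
h = 12 (h = 4*(-6 + 9) = 4*3 = 12)
E(g, b) = -2 + g/2 (E(g, b) = 2*(-1) + g*(1/2) = -2 + g/2)
V = -84 (V = (9 + 12)*(6*2 - 16) = 21*(12 - 16) = 21*(-4) = -84)
E(-4, 7)*(-43 + V) = (-2 + (1/2)*(-4))*(-43 - 84) = (-2 - 2)*(-127) = -4*(-127) = 508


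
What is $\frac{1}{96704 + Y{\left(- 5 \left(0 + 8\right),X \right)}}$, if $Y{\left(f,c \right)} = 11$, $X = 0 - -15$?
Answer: $\frac{1}{96715} \approx 1.034 \cdot 10^{-5}$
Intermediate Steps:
$X = 15$ ($X = 0 + 15 = 15$)
$\frac{1}{96704 + Y{\left(- 5 \left(0 + 8\right),X \right)}} = \frac{1}{96704 + 11} = \frac{1}{96715}$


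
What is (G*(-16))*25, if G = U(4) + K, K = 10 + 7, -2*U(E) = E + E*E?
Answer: -2800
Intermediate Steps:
U(E) = -E/2 - E²/2 (U(E) = -(E + E*E)/2 = -(E + E²)/2 = -E/2 - E²/2)
K = 17
G = 7 (G = -½*4*(1 + 4) + 17 = -½*4*5 + 17 = -10 + 17 = 7)
(G*(-16))*25 = (7*(-16))*25 = -112*25 = -2800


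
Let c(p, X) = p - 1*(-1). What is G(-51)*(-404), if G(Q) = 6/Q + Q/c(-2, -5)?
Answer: -349460/17 ≈ -20556.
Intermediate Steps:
c(p, X) = 1 + p (c(p, X) = p + 1 = 1 + p)
G(Q) = -Q + 6/Q (G(Q) = 6/Q + Q/(1 - 2) = 6/Q + Q/(-1) = 6/Q + Q*(-1) = 6/Q - Q = -Q + 6/Q)
G(-51)*(-404) = (-1*(-51) + 6/(-51))*(-404) = (51 + 6*(-1/51))*(-404) = (51 - 2/17)*(-404) = (865/17)*(-404) = -349460/17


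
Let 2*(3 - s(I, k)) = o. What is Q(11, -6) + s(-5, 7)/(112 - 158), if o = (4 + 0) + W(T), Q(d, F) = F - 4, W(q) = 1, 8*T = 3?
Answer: -921/92 ≈ -10.011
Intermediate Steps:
T = 3/8 (T = (⅛)*3 = 3/8 ≈ 0.37500)
Q(d, F) = -4 + F
o = 5 (o = (4 + 0) + 1 = 4 + 1 = 5)
s(I, k) = ½ (s(I, k) = 3 - ½*5 = 3 - 5/2 = ½)
Q(11, -6) + s(-5, 7)/(112 - 158) = (-4 - 6) + (½)/(112 - 158) = -10 + (½)/(-46) = -10 - 1/46*½ = -10 - 1/92 = -921/92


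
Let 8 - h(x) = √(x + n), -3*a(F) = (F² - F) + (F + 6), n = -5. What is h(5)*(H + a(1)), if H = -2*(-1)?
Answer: -8/3 ≈ -2.6667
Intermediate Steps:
a(F) = -2 - F²/3 (a(F) = -((F² - F) + (F + 6))/3 = -((F² - F) + (6 + F))/3 = -(6 + F²)/3 = -2 - F²/3)
H = 2
h(x) = 8 - √(-5 + x) (h(x) = 8 - √(x - 5) = 8 - √(-5 + x))
h(5)*(H + a(1)) = (8 - √(-5 + 5))*(2 + (-2 - ⅓*1²)) = (8 - √0)*(2 + (-2 - ⅓*1)) = (8 - 1*0)*(2 + (-2 - ⅓)) = (8 + 0)*(2 - 7/3) = 8*(-⅓) = -8/3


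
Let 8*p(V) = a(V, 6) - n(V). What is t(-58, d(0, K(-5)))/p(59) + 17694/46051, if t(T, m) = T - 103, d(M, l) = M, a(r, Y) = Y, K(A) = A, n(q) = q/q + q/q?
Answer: -14810728/46051 ≈ -321.62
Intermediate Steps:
n(q) = 2 (n(q) = 1 + 1 = 2)
p(V) = ½ (p(V) = (6 - 1*2)/8 = (6 - 2)/8 = (⅛)*4 = ½)
t(T, m) = -103 + T
t(-58, d(0, K(-5)))/p(59) + 17694/46051 = (-103 - 58)/(½) + 17694/46051 = -161*2 + 17694*(1/46051) = -322 + 17694/46051 = -14810728/46051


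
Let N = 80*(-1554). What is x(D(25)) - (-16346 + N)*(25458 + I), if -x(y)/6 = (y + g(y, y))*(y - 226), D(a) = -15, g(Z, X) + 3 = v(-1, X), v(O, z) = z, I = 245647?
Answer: 38135208212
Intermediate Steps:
g(Z, X) = -3 + X
N = -124320
x(y) = -6*(-226 + y)*(-3 + 2*y) (x(y) = -6*(y + (-3 + y))*(y - 226) = -6*(-3 + 2*y)*(-226 + y) = -6*(-226 + y)*(-3 + 2*y))
x(D(25)) - (-16346 + N)*(25458 + I) = (-4068 - 12*(-15)**2 + 2730*(-15)) - (-16346 - 124320)*(25458 + 245647) = (-4068 - 12*225 - 40950) - (-140666)*271105 = (-4068 - 2700 - 40950) - 1*(-38135255930) = -47718 + 38135255930 = 38135208212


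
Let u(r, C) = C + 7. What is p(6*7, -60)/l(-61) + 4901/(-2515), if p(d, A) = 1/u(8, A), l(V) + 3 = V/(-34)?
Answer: -10564363/5465095 ≈ -1.9331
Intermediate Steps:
l(V) = -3 - V/34 (l(V) = -3 + V/(-34) = -3 + V*(-1/34) = -3 - V/34)
u(r, C) = 7 + C
p(d, A) = 1/(7 + A)
p(6*7, -60)/l(-61) + 4901/(-2515) = 1/((7 - 60)*(-3 - 1/34*(-61))) + 4901/(-2515) = 1/((-53)*(-3 + 61/34)) + 4901*(-1/2515) = -1/(53*(-41/34)) - 4901/2515 = -1/53*(-34/41) - 4901/2515 = 34/2173 - 4901/2515 = -10564363/5465095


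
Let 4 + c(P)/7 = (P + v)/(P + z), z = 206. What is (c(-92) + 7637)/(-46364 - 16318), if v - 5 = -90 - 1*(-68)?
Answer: -866663/7145748 ≈ -0.12128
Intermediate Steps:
v = -17 (v = 5 + (-90 - 1*(-68)) = 5 + (-90 + 68) = 5 - 22 = -17)
c(P) = -28 + 7*(-17 + P)/(206 + P) (c(P) = -28 + 7*((P - 17)/(P + 206)) = -28 + 7*((-17 + P)/(206 + P)) = -28 + 7*(-17 + P)/(206 + P))
(c(-92) + 7637)/(-46364 - 16318) = (7*(-841 - 3*(-92))/(206 - 92) + 7637)/(-46364 - 16318) = (7*(-841 + 276)/114 + 7637)/(-62682) = (7*(1/114)*(-565) + 7637)*(-1/62682) = (-3955/114 + 7637)*(-1/62682) = (866663/114)*(-1/62682) = -866663/7145748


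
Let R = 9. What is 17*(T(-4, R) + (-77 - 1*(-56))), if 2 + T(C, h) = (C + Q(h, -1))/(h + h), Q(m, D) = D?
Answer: -7123/18 ≈ -395.72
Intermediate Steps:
T(C, h) = -2 + (-1 + C)/(2*h) (T(C, h) = -2 + (C - 1)/(h + h) = -2 + (-1 + C)/((2*h)) = -2 + (-1 + C)*(1/(2*h)) = -2 + (-1 + C)/(2*h))
17*(T(-4, R) + (-77 - 1*(-56))) = 17*((½)*(-1 - 4 - 4*9)/9 + (-77 - 1*(-56))) = 17*((½)*(⅑)*(-1 - 4 - 36) + (-77 + 56)) = 17*((½)*(⅑)*(-41) - 21) = 17*(-41/18 - 21) = 17*(-419/18) = -7123/18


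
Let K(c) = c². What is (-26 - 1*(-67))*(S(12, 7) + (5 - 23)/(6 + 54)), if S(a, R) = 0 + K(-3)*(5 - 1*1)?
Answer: 14637/10 ≈ 1463.7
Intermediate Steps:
S(a, R) = 36 (S(a, R) = 0 + (-3)²*(5 - 1*1) = 0 + 9*(5 - 1) = 0 + 9*4 = 0 + 36 = 36)
(-26 - 1*(-67))*(S(12, 7) + (5 - 23)/(6 + 54)) = (-26 - 1*(-67))*(36 + (5 - 23)/(6 + 54)) = (-26 + 67)*(36 - 18/60) = 41*(36 - 18*1/60) = 41*(36 - 3/10) = 41*(357/10) = 14637/10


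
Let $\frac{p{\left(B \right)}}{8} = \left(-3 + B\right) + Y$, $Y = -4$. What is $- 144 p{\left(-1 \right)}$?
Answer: $9216$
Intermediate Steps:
$p{\left(B \right)} = -56 + 8 B$ ($p{\left(B \right)} = 8 \left(\left(-3 + B\right) - 4\right) = 8 \left(-7 + B\right) = -56 + 8 B$)
$- 144 p{\left(-1 \right)} = - 144 \left(-56 + 8 \left(-1\right)\right) = - 144 \left(-56 - 8\right) = \left(-144\right) \left(-64\right) = 9216$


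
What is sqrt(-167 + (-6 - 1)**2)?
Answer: I*sqrt(118) ≈ 10.863*I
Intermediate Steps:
sqrt(-167 + (-6 - 1)**2) = sqrt(-167 + (-7)**2) = sqrt(-167 + 49) = sqrt(-118) = I*sqrt(118)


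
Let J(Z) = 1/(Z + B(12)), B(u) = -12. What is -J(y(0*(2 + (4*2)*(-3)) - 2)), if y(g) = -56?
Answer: 1/68 ≈ 0.014706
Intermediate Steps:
J(Z) = 1/(-12 + Z) (J(Z) = 1/(Z - 12) = 1/(-12 + Z))
-J(y(0*(2 + (4*2)*(-3)) - 2)) = -1/(-12 - 56) = -1/(-68) = -1*(-1/68) = 1/68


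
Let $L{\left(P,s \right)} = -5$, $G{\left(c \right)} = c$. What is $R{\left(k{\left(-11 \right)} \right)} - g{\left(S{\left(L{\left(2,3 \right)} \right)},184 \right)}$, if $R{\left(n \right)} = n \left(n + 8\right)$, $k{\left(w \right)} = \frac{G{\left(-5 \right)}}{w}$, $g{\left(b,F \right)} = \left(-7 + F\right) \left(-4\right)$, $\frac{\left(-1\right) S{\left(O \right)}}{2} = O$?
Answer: $\frac{86133}{121} \approx 711.84$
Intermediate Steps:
$S{\left(O \right)} = - 2 O$
$g{\left(b,F \right)} = 28 - 4 F$
$k{\left(w \right)} = - \frac{5}{w}$
$R{\left(n \right)} = n \left(8 + n\right)$
$R{\left(k{\left(-11 \right)} \right)} - g{\left(S{\left(L{\left(2,3 \right)} \right)},184 \right)} = - \frac{5}{-11} \left(8 - \frac{5}{-11}\right) - \left(28 - 736\right) = \left(-5\right) \left(- \frac{1}{11}\right) \left(8 - - \frac{5}{11}\right) - \left(28 - 736\right) = \frac{5 \left(8 + \frac{5}{11}\right)}{11} - -708 = \frac{5}{11} \cdot \frac{93}{11} + 708 = \frac{465}{121} + 708 = \frac{86133}{121}$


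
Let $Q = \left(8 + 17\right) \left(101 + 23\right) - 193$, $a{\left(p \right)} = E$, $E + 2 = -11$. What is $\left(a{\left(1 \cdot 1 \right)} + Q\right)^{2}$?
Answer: $8375236$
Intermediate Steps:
$E = -13$ ($E = -2 - 11 = -13$)
$a{\left(p \right)} = -13$
$Q = 2907$ ($Q = 25 \cdot 124 - 193 = 3100 - 193 = 2907$)
$\left(a{\left(1 \cdot 1 \right)} + Q\right)^{2} = \left(-13 + 2907\right)^{2} = 2894^{2} = 8375236$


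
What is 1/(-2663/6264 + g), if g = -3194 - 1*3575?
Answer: -6264/42403679 ≈ -0.00014772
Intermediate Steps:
g = -6769 (g = -3194 - 3575 = -6769)
1/(-2663/6264 + g) = 1/(-2663/6264 - 6769) = 1/(-42403679/6264) = -6264/42403679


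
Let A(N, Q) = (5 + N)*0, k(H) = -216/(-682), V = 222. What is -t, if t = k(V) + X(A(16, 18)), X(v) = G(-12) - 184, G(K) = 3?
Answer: 61613/341 ≈ 180.68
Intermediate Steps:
k(H) = 108/341 (k(H) = -216*(-1/682) = 108/341)
A(N, Q) = 0
X(v) = -181 (X(v) = 3 - 184 = -181)
t = -61613/341 (t = 108/341 - 181 = -61613/341 ≈ -180.68)
-t = -1*(-61613/341) = 61613/341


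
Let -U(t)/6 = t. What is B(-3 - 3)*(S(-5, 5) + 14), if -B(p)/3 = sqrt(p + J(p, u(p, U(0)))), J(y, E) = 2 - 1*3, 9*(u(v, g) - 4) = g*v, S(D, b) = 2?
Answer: -48*I*sqrt(7) ≈ -127.0*I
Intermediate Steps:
U(t) = -6*t
u(v, g) = 4 + g*v/9 (u(v, g) = 4 + (g*v)/9 = 4 + g*v/9)
J(y, E) = -1 (J(y, E) = 2 - 3 = -1)
B(p) = -3*sqrt(-1 + p) (B(p) = -3*sqrt(p - 1) = -3*sqrt(-1 + p))
B(-3 - 3)*(S(-5, 5) + 14) = (-3*sqrt(-1 + (-3 - 3)))*(2 + 14) = -3*sqrt(-1 - 6)*16 = -3*I*sqrt(7)*16 = -48*I*sqrt(7)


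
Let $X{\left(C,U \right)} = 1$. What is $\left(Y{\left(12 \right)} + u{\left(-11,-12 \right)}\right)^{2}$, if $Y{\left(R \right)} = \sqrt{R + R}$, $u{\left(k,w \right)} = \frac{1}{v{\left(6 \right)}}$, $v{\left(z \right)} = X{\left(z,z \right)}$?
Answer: $25 + 4 \sqrt{6} \approx 34.798$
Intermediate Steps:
$v{\left(z \right)} = 1$
$u{\left(k,w \right)} = 1$ ($u{\left(k,w \right)} = 1^{-1} = 1$)
$Y{\left(R \right)} = \sqrt{2} \sqrt{R}$ ($Y{\left(R \right)} = \sqrt{2 R} = \sqrt{2} \sqrt{R}$)
$\left(Y{\left(12 \right)} + u{\left(-11,-12 \right)}\right)^{2} = \left(\sqrt{2} \sqrt{12} + 1\right)^{2} = \left(\sqrt{2} \cdot 2 \sqrt{3} + 1\right)^{2} = \left(2 \sqrt{6} + 1\right)^{2} = \left(1 + 2 \sqrt{6}\right)^{2}$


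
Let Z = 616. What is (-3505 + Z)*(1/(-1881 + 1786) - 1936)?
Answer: 531347769/95 ≈ 5.5931e+6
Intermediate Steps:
(-3505 + Z)*(1/(-1881 + 1786) - 1936) = (-3505 + 616)*(1/(-1881 + 1786) - 1936) = -2889*(1/(-95) - 1936) = -2889*(-1/95 - 1936) = -2889*(-183921/95) = 531347769/95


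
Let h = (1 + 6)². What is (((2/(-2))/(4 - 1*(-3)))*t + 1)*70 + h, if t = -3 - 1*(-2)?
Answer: 129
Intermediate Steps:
h = 49 (h = 7² = 49)
t = -1 (t = -3 + 2 = -1)
(((2/(-2))/(4 - 1*(-3)))*t + 1)*70 + h = (((2/(-2))/(4 - 1*(-3)))*(-1) + 1)*70 + 49 = (((2*(-½))/(4 + 3))*(-1) + 1)*70 + 49 = (-1/7*(-1) + 1)*70 + 49 = (-1*⅐*(-1) + 1)*70 + 49 = (-⅐*(-1) + 1)*70 + 49 = (⅐ + 1)*70 + 49 = (8/7)*70 + 49 = 80 + 49 = 129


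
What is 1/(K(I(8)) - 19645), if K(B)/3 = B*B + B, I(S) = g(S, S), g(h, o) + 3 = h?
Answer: -1/19555 ≈ -5.1138e-5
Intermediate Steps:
g(h, o) = -3 + h
I(S) = -3 + S
K(B) = 3*B + 3*B² (K(B) = 3*(B*B + B) = 3*(B² + B) = 3*(B + B²) = 3*B + 3*B²)
1/(K(I(8)) - 19645) = 1/(3*(-3 + 8)*(1 + (-3 + 8)) - 19645) = 1/(3*5*(1 + 5) - 19645) = 1/(3*5*6 - 19645) = 1/(90 - 19645) = 1/(-19555) = -1/19555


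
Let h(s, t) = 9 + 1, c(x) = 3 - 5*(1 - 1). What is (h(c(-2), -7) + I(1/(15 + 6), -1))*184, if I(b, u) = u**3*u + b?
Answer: 42688/21 ≈ 2032.8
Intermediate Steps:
I(b, u) = b + u**4 (I(b, u) = u**4 + b = b + u**4)
c(x) = 3 (c(x) = 3 - 5*0 = 3 - 1*0 = 3 + 0 = 3)
h(s, t) = 10
(h(c(-2), -7) + I(1/(15 + 6), -1))*184 = (10 + (1/(15 + 6) + (-1)**4))*184 = (10 + (1/21 + 1))*184 = (10 + 22/21)*184 = (232/21)*184 = 42688/21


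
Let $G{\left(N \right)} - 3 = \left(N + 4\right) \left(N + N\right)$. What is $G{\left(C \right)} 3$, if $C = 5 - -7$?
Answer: $1161$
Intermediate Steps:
$C = 12$ ($C = 5 + 7 = 12$)
$G{\left(N \right)} = 3 + 2 N \left(4 + N\right)$ ($G{\left(N \right)} = 3 + \left(N + 4\right) \left(N + N\right) = 3 + \left(4 + N\right) 2 N = 3 + 2 N \left(4 + N\right)$)
$G{\left(C \right)} 3 = \left(3 + 2 \cdot 12^{2} + 8 \cdot 12\right) 3 = \left(3 + 2 \cdot 144 + 96\right) 3 = \left(3 + 288 + 96\right) 3 = 387 \cdot 3 = 1161$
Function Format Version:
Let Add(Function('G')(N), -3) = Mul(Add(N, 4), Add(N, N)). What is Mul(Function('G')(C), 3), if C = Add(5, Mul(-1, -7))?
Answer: 1161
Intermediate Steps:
C = 12 (C = Add(5, 7) = 12)
Function('G')(N) = Add(3, Mul(2, N, Add(4, N))) (Function('G')(N) = Add(3, Mul(Add(N, 4), Add(N, N))) = Add(3, Mul(Add(4, N), Mul(2, N))) = Add(3, Mul(2, N, Add(4, N))))
Mul(Function('G')(C), 3) = Mul(Add(3, Mul(2, Pow(12, 2)), Mul(8, 12)), 3) = Mul(Add(3, Mul(2, 144), 96), 3) = Mul(Add(3, 288, 96), 3) = Mul(387, 3) = 1161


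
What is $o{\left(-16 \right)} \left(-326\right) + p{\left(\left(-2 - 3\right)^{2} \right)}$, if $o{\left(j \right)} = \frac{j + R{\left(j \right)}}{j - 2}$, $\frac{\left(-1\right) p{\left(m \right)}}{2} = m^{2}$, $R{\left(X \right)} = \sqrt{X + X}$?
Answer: $- \frac{13858}{9} + \frac{652 i \sqrt{2}}{9} \approx -1539.8 + 102.45 i$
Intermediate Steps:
$R{\left(X \right)} = \sqrt{2} \sqrt{X}$ ($R{\left(X \right)} = \sqrt{2 X} = \sqrt{2} \sqrt{X}$)
$p{\left(m \right)} = - 2 m^{2}$
$o{\left(j \right)} = \frac{j + \sqrt{2} \sqrt{j}}{-2 + j}$ ($o{\left(j \right)} = \frac{j + \sqrt{2} \sqrt{j}}{j - 2} = \frac{j + \sqrt{2} \sqrt{j}}{-2 + j}$)
$o{\left(-16 \right)} \left(-326\right) + p{\left(\left(-2 - 3\right)^{2} \right)} = \frac{-16 + \sqrt{2} \sqrt{-16}}{-2 - 16} \left(-326\right) - 2 \left(\left(-2 - 3\right)^{2}\right)^{2} = \frac{-16 + \sqrt{2} \cdot 4 i}{-18} \left(-326\right) - 2 \left(\left(-5\right)^{2}\right)^{2} = - \frac{-16 + 4 i \sqrt{2}}{18} \left(-326\right) - 2 \cdot 25^{2} = \left(\frac{8}{9} - \frac{2 i \sqrt{2}}{9}\right) \left(-326\right) - 1250 = \left(- \frac{2608}{9} + \frac{652 i \sqrt{2}}{9}\right) - 1250 = - \frac{13858}{9} + \frac{652 i \sqrt{2}}{9}$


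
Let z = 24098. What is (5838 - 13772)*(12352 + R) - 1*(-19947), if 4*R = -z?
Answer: -50182438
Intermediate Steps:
R = -12049/2 (R = (-1*24098)/4 = (¼)*(-24098) = -12049/2 ≈ -6024.5)
(5838 - 13772)*(12352 + R) - 1*(-19947) = (5838 - 13772)*(12352 - 12049/2) - 1*(-19947) = -7934*12655/2 + 19947 = -50202385 + 19947 = -50182438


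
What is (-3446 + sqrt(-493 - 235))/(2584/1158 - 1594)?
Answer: 997617/460817 - 579*I*sqrt(182)/460817 ≈ 2.1649 - 0.016951*I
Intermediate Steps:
(-3446 + sqrt(-493 - 235))/(2584/1158 - 1594) = (-3446 + sqrt(-728))/(2584*(1/1158) - 1594) = (-3446 + 2*I*sqrt(182))/(1292/579 - 1594) = (-3446 + 2*I*sqrt(182))/(-921634/579) = (-3446 + 2*I*sqrt(182))*(-579/921634) = 997617/460817 - 579*I*sqrt(182)/460817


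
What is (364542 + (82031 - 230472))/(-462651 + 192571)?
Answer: -216101/270080 ≈ -0.80014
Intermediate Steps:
(364542 + (82031 - 230472))/(-462651 + 192571) = (364542 - 148441)/(-270080) = 216101*(-1/270080) = -216101/270080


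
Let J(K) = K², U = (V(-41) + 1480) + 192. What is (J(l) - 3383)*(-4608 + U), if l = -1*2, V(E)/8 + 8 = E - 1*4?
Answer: 11353440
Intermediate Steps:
V(E) = -96 + 8*E (V(E) = -64 + 8*(E - 1*4) = -64 + 8*(E - 4) = -64 + 8*(-4 + E) = -64 + (-32 + 8*E) = -96 + 8*E)
U = 1248 (U = ((-96 + 8*(-41)) + 1480) + 192 = ((-96 - 328) + 1480) + 192 = (-424 + 1480) + 192 = 1056 + 192 = 1248)
l = -2
(J(l) - 3383)*(-4608 + U) = ((-2)² - 3383)*(-4608 + 1248) = (4 - 3383)*(-3360) = -3379*(-3360) = 11353440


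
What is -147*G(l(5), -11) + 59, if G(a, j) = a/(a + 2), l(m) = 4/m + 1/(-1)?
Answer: 226/3 ≈ 75.333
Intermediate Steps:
l(m) = -1 + 4/m (l(m) = 4/m + 1*(-1) = 4/m - 1 = -1 + 4/m)
G(a, j) = a/(2 + a)
-147*G(l(5), -11) + 59 = -147*(4 - 1*5)/5/(2 + (4 - 1*5)/5) + 59 = -147*(4 - 5)/5/(2 + (4 - 5)/5) + 59 = -147*(1/5)*(-1)/(2 + (1/5)*(-1)) + 59 = -(-147)/(5*(2 - 1/5)) + 59 = -(-147)/(5*9/5) + 59 = -(-147)*5/(5*9) + 59 = -147*(-1/9) + 59 = 49/3 + 59 = 226/3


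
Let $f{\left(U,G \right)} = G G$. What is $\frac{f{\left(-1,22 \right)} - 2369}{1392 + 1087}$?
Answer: $- \frac{1885}{2479} \approx -0.76039$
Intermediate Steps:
$f{\left(U,G \right)} = G^{2}$
$\frac{f{\left(-1,22 \right)} - 2369}{1392 + 1087} = \frac{22^{2} - 2369}{1392 + 1087} = \frac{484 - 2369}{2479} = \left(-1885\right) \frac{1}{2479} = - \frac{1885}{2479}$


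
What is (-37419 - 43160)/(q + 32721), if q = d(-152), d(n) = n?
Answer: -80579/32569 ≈ -2.4741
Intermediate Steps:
q = -152
(-37419 - 43160)/(q + 32721) = (-37419 - 43160)/(-152 + 32721) = -80579/32569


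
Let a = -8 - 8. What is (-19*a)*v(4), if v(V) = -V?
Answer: -1216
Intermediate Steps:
a = -16
(-19*a)*v(4) = (-19*(-16))*(-1*4) = 304*(-4) = -1216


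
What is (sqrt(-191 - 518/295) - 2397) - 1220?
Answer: -3617 + I*sqrt(16774585)/295 ≈ -3617.0 + 13.884*I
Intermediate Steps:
(sqrt(-191 - 518/295) - 2397) - 1220 = (sqrt(-56863/295) - 2397) - 1220 = (I*sqrt(16774585)/295 - 2397) - 1220 = (-2397 + I*sqrt(16774585)/295) - 1220 = -3617 + I*sqrt(16774585)/295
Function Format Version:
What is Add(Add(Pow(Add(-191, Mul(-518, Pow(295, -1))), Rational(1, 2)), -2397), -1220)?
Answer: Add(-3617, Mul(Rational(1, 295), I, Pow(16774585, Rational(1, 2)))) ≈ Add(-3617.0, Mul(13.884, I))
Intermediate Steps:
Add(Add(Pow(Add(-191, Mul(-518, Pow(295, -1))), Rational(1, 2)), -2397), -1220) = Add(Add(Pow(Add(-191, Mul(-518, Rational(1, 295))), Rational(1, 2)), -2397), -1220) = Add(Add(Pow(Add(-191, Rational(-518, 295)), Rational(1, 2)), -2397), -1220) = Add(Add(Pow(Rational(-56863, 295), Rational(1, 2)), -2397), -1220) = Add(Add(Mul(Rational(1, 295), I, Pow(16774585, Rational(1, 2))), -2397), -1220) = Add(Add(-2397, Mul(Rational(1, 295), I, Pow(16774585, Rational(1, 2)))), -1220) = Add(-3617, Mul(Rational(1, 295), I, Pow(16774585, Rational(1, 2))))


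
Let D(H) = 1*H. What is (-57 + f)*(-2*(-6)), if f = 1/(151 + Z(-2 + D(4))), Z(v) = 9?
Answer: -27357/40 ≈ -683.92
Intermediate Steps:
D(H) = H
f = 1/160 (f = 1/(151 + 9) = 1/160 ≈ 0.0062500)
(-57 + f)*(-2*(-6)) = (-57 + 1/160)*(-2*(-6)) = -9119/160*12 = -27357/40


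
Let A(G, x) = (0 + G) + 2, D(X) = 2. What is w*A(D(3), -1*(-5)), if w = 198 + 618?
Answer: 3264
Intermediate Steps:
A(G, x) = 2 + G (A(G, x) = G + 2 = 2 + G)
w = 816
w*A(D(3), -1*(-5)) = 816*(2 + 2) = 816*4 = 3264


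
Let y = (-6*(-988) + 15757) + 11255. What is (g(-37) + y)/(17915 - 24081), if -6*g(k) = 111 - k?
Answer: -49373/9249 ≈ -5.3382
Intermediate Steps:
g(k) = -37/2 + k/6 (g(k) = -(111 - k)/6 = -37/2 + k/6)
y = 32940 (y = (5928 + 15757) + 11255 = 21685 + 11255 = 32940)
(g(-37) + y)/(17915 - 24081) = ((-37/2 + (⅙)*(-37)) + 32940)/(17915 - 24081) = ((-37/2 - 37/6) + 32940)/(-6166) = (-74/3 + 32940)*(-1/6166) = (98746/3)*(-1/6166) = -49373/9249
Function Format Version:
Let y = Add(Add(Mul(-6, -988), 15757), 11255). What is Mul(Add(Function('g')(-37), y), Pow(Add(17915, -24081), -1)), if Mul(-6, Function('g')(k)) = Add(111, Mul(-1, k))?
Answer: Rational(-49373, 9249) ≈ -5.3382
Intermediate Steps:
Function('g')(k) = Add(Rational(-37, 2), Mul(Rational(1, 6), k)) (Function('g')(k) = Mul(Rational(-1, 6), Add(111, Mul(-1, k))) = Add(Rational(-37, 2), Mul(Rational(1, 6), k)))
y = 32940 (y = Add(Add(5928, 15757), 11255) = Add(21685, 11255) = 32940)
Mul(Add(Function('g')(-37), y), Pow(Add(17915, -24081), -1)) = Mul(Add(Add(Rational(-37, 2), Mul(Rational(1, 6), -37)), 32940), Pow(Add(17915, -24081), -1)) = Mul(Add(Add(Rational(-37, 2), Rational(-37, 6)), 32940), Pow(-6166, -1)) = Mul(Add(Rational(-74, 3), 32940), Rational(-1, 6166)) = Mul(Rational(98746, 3), Rational(-1, 6166)) = Rational(-49373, 9249)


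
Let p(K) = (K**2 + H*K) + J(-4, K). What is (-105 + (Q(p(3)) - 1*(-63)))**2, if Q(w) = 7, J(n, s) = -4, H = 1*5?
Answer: 1225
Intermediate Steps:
H = 5
p(K) = -4 + K**2 + 5*K (p(K) = (K**2 + 5*K) - 4 = -4 + K**2 + 5*K)
(-105 + (Q(p(3)) - 1*(-63)))**2 = (-105 + (7 - 1*(-63)))**2 = (-105 + (7 + 63))**2 = (-105 + 70)**2 = (-35)**2 = 1225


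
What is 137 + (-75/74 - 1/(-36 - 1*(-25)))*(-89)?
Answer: 178357/814 ≈ 219.11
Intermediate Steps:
137 + (-75/74 - 1/(-36 - 1*(-25)))*(-89) = 137 + (-75*1/74 - 1/(-36 + 25))*(-89) = 137 + (-75/74 - 1/(-11))*(-89) = 137 + (-75/74 - 1*(-1/11))*(-89) = 137 + (-75/74 + 1/11)*(-89) = 137 - 751/814*(-89) = 137 + 66839/814 = 178357/814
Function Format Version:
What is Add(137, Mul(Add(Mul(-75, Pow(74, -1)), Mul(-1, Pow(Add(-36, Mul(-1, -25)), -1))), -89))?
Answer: Rational(178357, 814) ≈ 219.11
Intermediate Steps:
Add(137, Mul(Add(Mul(-75, Pow(74, -1)), Mul(-1, Pow(Add(-36, Mul(-1, -25)), -1))), -89)) = Add(137, Mul(Add(Mul(-75, Rational(1, 74)), Mul(-1, Pow(Add(-36, 25), -1))), -89)) = Add(137, Mul(Add(Rational(-75, 74), Mul(-1, Pow(-11, -1))), -89)) = Add(137, Mul(Add(Rational(-75, 74), Mul(-1, Rational(-1, 11))), -89)) = Add(137, Mul(Add(Rational(-75, 74), Rational(1, 11)), -89)) = Add(137, Mul(Rational(-751, 814), -89)) = Add(137, Rational(66839, 814)) = Rational(178357, 814)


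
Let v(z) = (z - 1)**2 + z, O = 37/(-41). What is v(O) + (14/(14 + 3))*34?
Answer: 51635/1681 ≈ 30.717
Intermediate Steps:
O = -37/41 (O = 37*(-1/41) = -37/41 ≈ -0.90244)
v(z) = z + (-1 + z)**2 (v(z) = (-1 + z)**2 + z = z + (-1 + z)**2)
v(O) + (14/(14 + 3))*34 = (-37/41 + (-1 - 37/41)**2) + (14/(14 + 3))*34 = (-37/41 + (-78/41)**2) + (14/17)*34 = (-37/41 + 6084/1681) + ((1/17)*14)*34 = 4567/1681 + (14/17)*34 = 4567/1681 + 28 = 51635/1681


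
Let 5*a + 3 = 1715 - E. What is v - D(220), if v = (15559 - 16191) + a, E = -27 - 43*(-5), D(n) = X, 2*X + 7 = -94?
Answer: -2767/10 ≈ -276.70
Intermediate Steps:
X = -101/2 (X = -7/2 + (1/2)*(-94) = -7/2 - 47 = -101/2 ≈ -50.500)
D(n) = -101/2
E = 188 (E = -27 + 215 = 188)
a = 1524/5 (a = -3/5 + (1715 - 1*188)/5 = -3/5 + (1715 - 188)/5 = -3/5 + (1/5)*1527 = -3/5 + 1527/5 = 1524/5 ≈ 304.80)
v = -1636/5 (v = (15559 - 16191) + 1524/5 = -632 + 1524/5 = -1636/5 ≈ -327.20)
v - D(220) = -1636/5 - 1*(-101/2) = -1636/5 + 101/2 = -2767/10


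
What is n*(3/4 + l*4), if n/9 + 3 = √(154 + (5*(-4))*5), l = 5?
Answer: -2241/4 + 2241*√6/4 ≈ 812.08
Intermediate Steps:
n = -27 + 27*√6 (n = -27 + 9*√(154 + (5*(-4))*5) = -27 + 9*√(154 - 20*5) = -27 + 9*√(154 - 100) = -27 + 9*√54 = -27 + 9*(3*√6) = -27 + 27*√6 ≈ 39.136)
n*(3/4 + l*4) = (-27 + 27*√6)*(3/4 + 5*4) = (-27 + 27*√6)*(3*(¼) + 20) = (-27 + 27*√6)*(¾ + 20) = (-27 + 27*√6)*(83/4) = -2241/4 + 2241*√6/4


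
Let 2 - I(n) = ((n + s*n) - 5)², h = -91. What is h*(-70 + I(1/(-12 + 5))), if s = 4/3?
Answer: 78988/9 ≈ 8776.4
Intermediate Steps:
s = 4/3 (s = 4*(⅓) = 4/3 ≈ 1.3333)
I(n) = 2 - (-5 + 7*n/3)² (I(n) = 2 - ((n + 4*n/3) - 5)² = 2 - (7*n/3 - 5)² = 2 - (-5 + 7*n/3)²)
h*(-70 + I(1/(-12 + 5))) = -91*(-70 + (2 - (-15 + 7/(-12 + 5))²/9)) = -91*(-70 + (2 - (-15 + 7/(-7))²/9)) = -91*(-70 + (2 - (-15 + 7*(-⅐))²/9)) = -91*(-70 + (2 - (-15 - 1)²/9)) = -91*(-70 + (2 - ⅑*(-16)²)) = -91*(-70 + (2 - ⅑*256)) = -91*(-70 + (2 - 256/9)) = -91*(-70 - 238/9) = -91*(-868/9) = 78988/9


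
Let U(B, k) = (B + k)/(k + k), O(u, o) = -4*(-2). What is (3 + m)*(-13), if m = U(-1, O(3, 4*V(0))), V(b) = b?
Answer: -715/16 ≈ -44.688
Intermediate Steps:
O(u, o) = 8
U(B, k) = (B + k)/(2*k) (U(B, k) = (B + k)/((2*k)) = (B + k)*(1/(2*k)) = (B + k)/(2*k))
m = 7/16 (m = (½)*(-1 + 8)/8 = (½)*(⅛)*7 = 7/16 ≈ 0.43750)
(3 + m)*(-13) = (3 + 7/16)*(-13) = (55/16)*(-13) = -715/16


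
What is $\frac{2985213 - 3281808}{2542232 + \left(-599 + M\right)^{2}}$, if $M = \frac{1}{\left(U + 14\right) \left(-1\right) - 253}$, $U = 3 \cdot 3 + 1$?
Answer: $- \frac{22757437755}{222593692904} \approx -0.10224$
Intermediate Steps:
$U = 10$ ($U = 9 + 1 = 10$)
$M = - \frac{1}{277}$ ($M = \frac{1}{\left(10 + 14\right) \left(-1\right) - 253} = \frac{1}{24 \left(-1\right) - 253} = \frac{1}{-24 - 253} = \frac{1}{-277} = - \frac{1}{277} \approx -0.0036101$)
$\frac{2985213 - 3281808}{2542232 + \left(-599 + M\right)^{2}} = \frac{2985213 - 3281808}{2542232 + \left(-599 - \frac{1}{277}\right)^{2}} = - \frac{296595}{2542232 + \left(- \frac{165924}{277}\right)^{2}} = - \frac{296595}{2542232 + \frac{27530773776}{76729}} = - \frac{296595}{\frac{222593692904}{76729}} = \left(-296595\right) \frac{76729}{222593692904} = - \frac{22757437755}{222593692904}$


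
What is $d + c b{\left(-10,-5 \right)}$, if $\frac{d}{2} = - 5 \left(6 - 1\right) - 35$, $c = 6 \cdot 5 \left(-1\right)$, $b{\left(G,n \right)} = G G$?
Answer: $-3120$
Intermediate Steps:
$b{\left(G,n \right)} = G^{2}$
$c = -30$ ($c = 30 \left(-1\right) = -30$)
$d = -120$ ($d = 2 \left(- 5 \left(6 - 1\right) - 35\right) = 2 \left(\left(-5\right) 5 - 35\right) = 2 \left(-25 - 35\right) = 2 \left(-60\right) = -120$)
$d + c b{\left(-10,-5 \right)} = -120 - 30 \left(-10\right)^{2} = -120 - 3000 = -3120$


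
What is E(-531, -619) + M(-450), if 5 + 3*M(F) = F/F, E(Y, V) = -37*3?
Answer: -337/3 ≈ -112.33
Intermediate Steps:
E(Y, V) = -111
M(F) = -4/3 (M(F) = -5/3 + (F/F)/3 = -5/3 + (⅓)*1 = -5/3 + ⅓ = -4/3)
E(-531, -619) + M(-450) = -111 - 4/3 = -337/3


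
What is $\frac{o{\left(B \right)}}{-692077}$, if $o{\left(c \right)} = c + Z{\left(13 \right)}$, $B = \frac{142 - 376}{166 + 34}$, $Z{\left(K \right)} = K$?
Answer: $- \frac{1183}{69207700} \approx -1.7093 \cdot 10^{-5}$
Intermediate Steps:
$B = - \frac{117}{100}$ ($B = - \frac{234}{200} = \left(-234\right) \frac{1}{200} = - \frac{117}{100} \approx -1.17$)
$o{\left(c \right)} = 13 + c$ ($o{\left(c \right)} = c + 13 = 13 + c$)
$\frac{o{\left(B \right)}}{-692077} = \frac{13 - \frac{117}{100}}{-692077} = \frac{1183}{100} \left(- \frac{1}{692077}\right) = - \frac{1183}{69207700}$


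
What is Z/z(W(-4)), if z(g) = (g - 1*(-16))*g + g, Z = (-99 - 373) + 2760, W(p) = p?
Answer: -44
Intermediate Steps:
Z = 2288 (Z = -472 + 2760 = 2288)
z(g) = g + g*(16 + g) (z(g) = (g + 16)*g + g = (16 + g)*g + g = g*(16 + g) + g = g + g*(16 + g))
Z/z(W(-4)) = 2288/((-4*(17 - 4))) = 2288/((-4*13)) = 2288/(-52) = 2288*(-1/52) = -44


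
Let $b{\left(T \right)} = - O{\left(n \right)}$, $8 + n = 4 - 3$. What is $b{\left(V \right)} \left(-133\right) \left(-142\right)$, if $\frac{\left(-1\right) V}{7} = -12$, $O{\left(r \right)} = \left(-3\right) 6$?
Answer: $339948$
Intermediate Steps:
$n = -7$ ($n = -8 + \left(4 - 3\right) = -8 + 1 = -7$)
$O{\left(r \right)} = -18$
$V = 84$ ($V = \left(-7\right) \left(-12\right) = 84$)
$b{\left(T \right)} = 18$ ($b{\left(T \right)} = \left(-1\right) \left(-18\right) = 18$)
$b{\left(V \right)} \left(-133\right) \left(-142\right) = 18 \left(-133\right) \left(-142\right) = \left(-2394\right) \left(-142\right) = 339948$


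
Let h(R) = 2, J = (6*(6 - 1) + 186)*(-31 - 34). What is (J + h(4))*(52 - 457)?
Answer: 5685390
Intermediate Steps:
J = -14040 (J = (6*5 + 186)*(-65) = (30 + 186)*(-65) = 216*(-65) = -14040)
(J + h(4))*(52 - 457) = (-14040 + 2)*(52 - 457) = -14038*(-405) = 5685390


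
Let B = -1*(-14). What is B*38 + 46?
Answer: 578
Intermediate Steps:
B = 14
B*38 + 46 = 14*38 + 46 = 532 + 46 = 578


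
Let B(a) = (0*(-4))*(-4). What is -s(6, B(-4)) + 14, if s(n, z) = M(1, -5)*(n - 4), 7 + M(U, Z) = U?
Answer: 26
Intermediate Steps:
B(a) = 0 (B(a) = 0*(-4) = 0)
M(U, Z) = -7 + U
s(n, z) = 24 - 6*n (s(n, z) = (-7 + 1)*(n - 4) = -6*(-4 + n) = 24 - 6*n)
-s(6, B(-4)) + 14 = -(24 - 6*6) + 14 = -(24 - 36) + 14 = -1*(-12) + 14 = 12 + 14 = 26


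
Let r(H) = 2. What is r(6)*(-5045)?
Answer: -10090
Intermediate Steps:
r(6)*(-5045) = 2*(-5045) = -10090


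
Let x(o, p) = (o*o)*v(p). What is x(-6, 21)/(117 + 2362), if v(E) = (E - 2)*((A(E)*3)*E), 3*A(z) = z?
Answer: 301644/2479 ≈ 121.68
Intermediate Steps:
A(z) = z/3
v(E) = E**2*(-2 + E) (v(E) = (E - 2)*(((E/3)*3)*E) = (-2 + E)*(E*E) = (-2 + E)*E**2 = E**2*(-2 + E))
x(o, p) = o**2*p**2*(-2 + p) (x(o, p) = (o*o)*(p**2*(-2 + p)) = o**2*(p**2*(-2 + p)) = o**2*p**2*(-2 + p))
x(-6, 21)/(117 + 2362) = ((-6)**2*21**2*(-2 + 21))/(117 + 2362) = (36*441*19)/2479 = 301644*(1/2479) = 301644/2479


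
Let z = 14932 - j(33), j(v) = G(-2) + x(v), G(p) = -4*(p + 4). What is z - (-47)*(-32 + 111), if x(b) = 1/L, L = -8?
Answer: 149225/8 ≈ 18653.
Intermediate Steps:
G(p) = -16 - 4*p (G(p) = -4*(4 + p) = -16 - 4*p)
x(b) = -1/8 (x(b) = 1/(-8) = -1/8)
j(v) = -65/8 (j(v) = (-16 - 4*(-2)) - 1/8 = (-16 + 8) - 1/8 = -8 - 1/8 = -65/8)
z = 119521/8 (z = 14932 - 1*(-65/8) = 14932 + 65/8 = 119521/8 ≈ 14940.)
z - (-47)*(-32 + 111) = 119521/8 - (-47)*(-32 + 111) = 119521/8 - (-47)*79 = 119521/8 - 1*(-3713) = 119521/8 + 3713 = 149225/8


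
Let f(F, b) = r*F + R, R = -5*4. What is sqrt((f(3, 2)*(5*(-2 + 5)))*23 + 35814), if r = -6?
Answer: 4*sqrt(1419) ≈ 150.68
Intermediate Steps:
R = -20
f(F, b) = -20 - 6*F (f(F, b) = -6*F - 20 = -20 - 6*F)
sqrt((f(3, 2)*(5*(-2 + 5)))*23 + 35814) = sqrt(((-20 - 6*3)*(5*(-2 + 5)))*23 + 35814) = sqrt(((-20 - 18)*(5*3))*23 + 35814) = sqrt(-38*15*23 + 35814) = sqrt(-570*23 + 35814) = sqrt(-13110 + 35814) = sqrt(22704) = 4*sqrt(1419)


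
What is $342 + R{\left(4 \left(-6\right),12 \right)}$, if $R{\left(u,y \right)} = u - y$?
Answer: $306$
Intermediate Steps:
$342 + R{\left(4 \left(-6\right),12 \right)} = 342 + \left(4 \left(-6\right) - 12\right) = 342 - 36 = 306$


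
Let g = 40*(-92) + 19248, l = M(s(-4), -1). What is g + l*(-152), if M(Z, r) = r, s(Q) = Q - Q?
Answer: 15720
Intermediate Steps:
s(Q) = 0
l = -1
g = 15568 (g = -3680 + 19248 = 15568)
g + l*(-152) = 15568 - 1*(-152) = 15568 + 152 = 15720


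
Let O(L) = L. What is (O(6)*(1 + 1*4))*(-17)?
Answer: -510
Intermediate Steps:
(O(6)*(1 + 1*4))*(-17) = (6*(1 + 1*4))*(-17) = (6*(1 + 4))*(-17) = (6*5)*(-17) = 30*(-17) = -510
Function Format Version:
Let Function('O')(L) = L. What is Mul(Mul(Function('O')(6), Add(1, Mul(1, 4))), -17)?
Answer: -510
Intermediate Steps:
Mul(Mul(Function('O')(6), Add(1, Mul(1, 4))), -17) = Mul(Mul(6, Add(1, Mul(1, 4))), -17) = Mul(Mul(6, Add(1, 4)), -17) = Mul(Mul(6, 5), -17) = Mul(30, -17) = -510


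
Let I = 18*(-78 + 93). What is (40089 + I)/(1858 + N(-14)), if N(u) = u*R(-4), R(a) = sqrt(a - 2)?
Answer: 3408501/156970 + 25683*I*sqrt(6)/156970 ≈ 21.714 + 0.40078*I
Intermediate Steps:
I = 270 (I = 18*15 = 270)
R(a) = sqrt(-2 + a)
N(u) = I*u*sqrt(6) (N(u) = u*sqrt(-2 - 4) = u*sqrt(-6) = u*(I*sqrt(6)) = I*u*sqrt(6))
(40089 + I)/(1858 + N(-14)) = (40089 + 270)/(1858 + I*(-14)*sqrt(6)) = 40359/(1858 - 14*I*sqrt(6))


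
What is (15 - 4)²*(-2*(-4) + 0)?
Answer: 968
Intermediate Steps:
(15 - 4)²*(-2*(-4) + 0) = 11²*(8 + 0) = 121*8 = 968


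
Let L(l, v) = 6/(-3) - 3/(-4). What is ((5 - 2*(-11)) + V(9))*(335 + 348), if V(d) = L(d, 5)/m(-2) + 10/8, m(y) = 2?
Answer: 150943/8 ≈ 18868.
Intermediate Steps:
L(l, v) = -5/4 (L(l, v) = 6*(-⅓) - 3*(-¼) = -2 + ¾ = -5/4)
V(d) = 5/8 (V(d) = -5/4/2 + 10/8 = -5/4*½ + 10*(⅛) = -5/8 + 5/4 = 5/8)
((5 - 2*(-11)) + V(9))*(335 + 348) = ((5 - 2*(-11)) + 5/8)*(335 + 348) = ((5 + 22) + 5/8)*683 = (27 + 5/8)*683 = (221/8)*683 = 150943/8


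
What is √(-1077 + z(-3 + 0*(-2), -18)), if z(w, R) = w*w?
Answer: 2*I*√267 ≈ 32.68*I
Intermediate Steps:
z(w, R) = w²
√(-1077 + z(-3 + 0*(-2), -18)) = √(-1077 + (-3 + 0*(-2))²) = √(-1077 + (-3 + 0)²) = √(-1077 + (-3)²) = √(-1077 + 9) = √(-1068) = 2*I*√267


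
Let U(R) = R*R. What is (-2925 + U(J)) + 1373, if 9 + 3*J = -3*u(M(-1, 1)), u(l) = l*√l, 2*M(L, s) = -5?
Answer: -12469/8 - 15*I*√10/2 ≈ -1558.6 - 23.717*I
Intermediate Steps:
M(L, s) = -5/2 (M(L, s) = (½)*(-5) = -5/2)
u(l) = l^(3/2)
J = -3 + 5*I*√10/4 (J = -3 + (-(-15)*I*√10/4)/3 = -3 + (15*I*√10/4)/3 = -3 + 5*I*√10/4 ≈ -3.0 + 3.9528*I)
U(R) = R²
(-2925 + U(J)) + 1373 = (-2925 + (-3 + 5*I*√10/4)²) + 1373 = -1552 + (-3 + 5*I*√10/4)²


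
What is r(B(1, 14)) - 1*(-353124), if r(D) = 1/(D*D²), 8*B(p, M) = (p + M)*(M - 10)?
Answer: 1191793508/3375 ≈ 3.5312e+5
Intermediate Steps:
B(p, M) = (-10 + M)*(M + p)/8 (B(p, M) = ((p + M)*(M - 10))/8 = ((M + p)*(-10 + M))/8 = ((-10 + M)*(M + p))/8 = (-10 + M)*(M + p)/8)
r(D) = D⁻³ (r(D) = 1/(D³) = D⁻³)
r(B(1, 14)) - 1*(-353124) = (-5/4*14 - 5/4*1 + (⅛)*14² + (⅛)*14*1)⁻³ - 1*(-353124) = (-35/2 - 5/4 + (⅛)*196 + 7/4)⁻³ + 353124 = (-35/2 - 5/4 + 49/2 + 7/4)⁻³ + 353124 = (15/2)⁻³ + 353124 = 8/3375 + 353124 = 1191793508/3375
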